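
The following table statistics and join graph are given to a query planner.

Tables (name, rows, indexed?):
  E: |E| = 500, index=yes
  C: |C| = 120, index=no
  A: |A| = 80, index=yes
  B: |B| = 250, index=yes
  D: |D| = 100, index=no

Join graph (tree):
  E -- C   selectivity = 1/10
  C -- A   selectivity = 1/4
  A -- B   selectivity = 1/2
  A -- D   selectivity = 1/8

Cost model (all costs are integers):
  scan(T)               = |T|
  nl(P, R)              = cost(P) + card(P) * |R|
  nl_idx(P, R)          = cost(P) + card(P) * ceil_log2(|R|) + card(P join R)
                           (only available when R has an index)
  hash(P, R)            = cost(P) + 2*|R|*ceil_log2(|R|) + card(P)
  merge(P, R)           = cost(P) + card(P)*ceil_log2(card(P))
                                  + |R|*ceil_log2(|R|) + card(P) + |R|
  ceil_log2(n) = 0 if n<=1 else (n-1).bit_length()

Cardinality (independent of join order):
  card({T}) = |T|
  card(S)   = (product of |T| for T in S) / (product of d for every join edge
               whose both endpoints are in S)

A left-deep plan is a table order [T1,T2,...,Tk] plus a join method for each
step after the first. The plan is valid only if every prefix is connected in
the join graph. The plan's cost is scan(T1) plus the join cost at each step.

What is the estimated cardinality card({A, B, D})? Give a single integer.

Tables in S: A(80), B(250), D(100)
Edges inside S: A-B(d=2), A-D(d=8)
numerator = 80 * 250 * 100 = 2000000
denominator = 2 * 8 = 16
card(S) = 2000000 / 16 = 125000

125000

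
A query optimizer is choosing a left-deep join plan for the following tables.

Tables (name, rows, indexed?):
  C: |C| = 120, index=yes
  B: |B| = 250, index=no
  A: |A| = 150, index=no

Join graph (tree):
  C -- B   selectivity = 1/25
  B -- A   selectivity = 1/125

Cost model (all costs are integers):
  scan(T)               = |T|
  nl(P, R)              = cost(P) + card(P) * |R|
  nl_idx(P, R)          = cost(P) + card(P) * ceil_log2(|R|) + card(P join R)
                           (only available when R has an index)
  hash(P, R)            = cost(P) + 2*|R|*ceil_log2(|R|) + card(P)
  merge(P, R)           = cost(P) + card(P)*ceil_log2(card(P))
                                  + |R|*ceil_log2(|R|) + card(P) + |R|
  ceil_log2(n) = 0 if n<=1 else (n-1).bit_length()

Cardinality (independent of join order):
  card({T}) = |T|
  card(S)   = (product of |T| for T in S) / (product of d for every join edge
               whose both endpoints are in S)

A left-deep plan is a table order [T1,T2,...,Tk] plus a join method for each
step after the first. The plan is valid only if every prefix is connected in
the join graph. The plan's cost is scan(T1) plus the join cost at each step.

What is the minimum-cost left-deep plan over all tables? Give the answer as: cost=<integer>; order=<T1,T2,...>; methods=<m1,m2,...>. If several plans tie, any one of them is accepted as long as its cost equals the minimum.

Selinger DP (subsets sized 1..n):
  {C}: scan cost=120, card=120
  {B}: scan cost=250, card=250
  {A}: scan cost=150, card=150
  {BC}: card=1200; try (C,hash)→2180, (C,nl_idx)→3200, (B,merge)→3330, (C,merge)→3460, (B,hash)→4240, (B,nl)→30120 …(+1); best=2180 via (C,hash)
  {AB}: card=300; try (A,hash)→2900, (B,merge)→3750, (A,merge)→3850, (B,hash)→4300, (B,nl)→37650, (A,nl)→37750; best=2900 via (A,hash)
  {ABC}: card=1440; try (C,hash)→4880, (A,hash)→5780, (C,nl_idx)→6440, (C,merge)→6860, (A,merge)→17930, (C,nl)→38900 …(+1); best=4880 via (C,hash)

cost=4880; order=B,A,C; methods=hash,hash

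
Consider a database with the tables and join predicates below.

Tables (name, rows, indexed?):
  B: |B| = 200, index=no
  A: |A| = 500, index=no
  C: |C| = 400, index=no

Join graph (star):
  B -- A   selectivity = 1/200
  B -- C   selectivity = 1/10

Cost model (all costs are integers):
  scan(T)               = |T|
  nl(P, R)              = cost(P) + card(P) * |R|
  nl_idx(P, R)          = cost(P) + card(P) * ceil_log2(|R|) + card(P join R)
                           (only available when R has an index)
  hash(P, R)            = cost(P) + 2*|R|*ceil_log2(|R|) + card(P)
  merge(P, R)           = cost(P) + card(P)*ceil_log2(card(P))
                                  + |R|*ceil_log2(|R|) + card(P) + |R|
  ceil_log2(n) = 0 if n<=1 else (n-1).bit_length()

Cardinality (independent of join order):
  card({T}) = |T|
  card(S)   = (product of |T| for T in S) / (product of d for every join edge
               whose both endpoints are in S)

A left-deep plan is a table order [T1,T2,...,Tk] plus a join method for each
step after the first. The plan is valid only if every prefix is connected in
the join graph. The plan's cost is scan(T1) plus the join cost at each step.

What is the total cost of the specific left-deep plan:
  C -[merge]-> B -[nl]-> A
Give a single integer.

step 1: scan C: cost=400, card=400
step 2: join B via merge
    card(P join B) = 400*200/(10) = 8000
    cost = 400 + 400*9 + 200*8 + 400 + 200 = 6200
step 3: join A via nl
    card(P join A) = 8000*500/(200) = 20000
    cost = 6200 + 8000*500 = 4006200

4006200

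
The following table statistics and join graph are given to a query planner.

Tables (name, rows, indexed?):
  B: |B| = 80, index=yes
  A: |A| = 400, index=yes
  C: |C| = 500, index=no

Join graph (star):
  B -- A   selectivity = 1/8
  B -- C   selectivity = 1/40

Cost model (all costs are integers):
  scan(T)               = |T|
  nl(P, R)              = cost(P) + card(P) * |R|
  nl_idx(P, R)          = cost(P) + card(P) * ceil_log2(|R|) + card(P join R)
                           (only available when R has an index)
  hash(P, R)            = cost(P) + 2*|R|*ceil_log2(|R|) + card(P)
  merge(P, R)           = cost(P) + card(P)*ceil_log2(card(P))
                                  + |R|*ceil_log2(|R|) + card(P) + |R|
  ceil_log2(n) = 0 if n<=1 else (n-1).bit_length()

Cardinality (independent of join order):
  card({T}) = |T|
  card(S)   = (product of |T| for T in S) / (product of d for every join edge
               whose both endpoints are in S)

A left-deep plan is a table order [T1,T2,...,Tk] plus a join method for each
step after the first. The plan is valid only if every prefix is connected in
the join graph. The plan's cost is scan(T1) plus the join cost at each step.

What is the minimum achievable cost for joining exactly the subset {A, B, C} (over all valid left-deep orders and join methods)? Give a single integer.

10320

Selinger DP over subsets of {A,B,C}:
  {B}: scan cost=80, card=80
  {A}: scan cost=400, card=400
  {C}: scan cost=500, card=500
  {AB}: card=4000; try (B,hash)→1920, (A,merge)→4720, (A,nl_idx)→4800, (B,merge)→5040, (B,nl_idx)→7200, (A,hash)→7360 …(+2); best=1920 via (B,hash)
  {BC}: card=1000; try (B,hash)→2120, (B,nl_idx)→5000, (C,merge)→5720, (B,merge)→6140, (C,hash)→9160, (C,nl)→40080 …(+1); best=2120 via (B,hash)
  {ABC}: card=50000; try (A,hash)→10320, (C,hash)→14920, (A,merge)→17120, (C,merge)→58920, (A,nl_idx)→61120, (A,nl)→402120 …(+1); best=10320 via (A,hash)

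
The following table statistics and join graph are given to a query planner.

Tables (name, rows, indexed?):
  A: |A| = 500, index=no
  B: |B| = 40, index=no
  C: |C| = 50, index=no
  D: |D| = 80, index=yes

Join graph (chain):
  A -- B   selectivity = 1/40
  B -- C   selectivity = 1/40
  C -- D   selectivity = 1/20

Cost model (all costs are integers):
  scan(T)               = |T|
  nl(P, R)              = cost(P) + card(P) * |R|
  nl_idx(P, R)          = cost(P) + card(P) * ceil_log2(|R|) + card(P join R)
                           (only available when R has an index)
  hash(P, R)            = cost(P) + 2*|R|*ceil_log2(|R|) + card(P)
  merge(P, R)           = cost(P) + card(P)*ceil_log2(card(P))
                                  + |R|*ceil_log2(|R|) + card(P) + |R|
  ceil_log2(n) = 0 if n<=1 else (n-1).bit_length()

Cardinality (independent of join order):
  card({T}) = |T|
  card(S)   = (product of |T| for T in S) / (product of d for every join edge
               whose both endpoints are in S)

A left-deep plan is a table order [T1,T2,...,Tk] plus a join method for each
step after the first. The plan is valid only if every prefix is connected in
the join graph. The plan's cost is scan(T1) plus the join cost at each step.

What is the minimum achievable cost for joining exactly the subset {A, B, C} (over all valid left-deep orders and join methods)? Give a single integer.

2580

Selinger DP over subsets of {A,B,C}:
  {A}: scan cost=500, card=500
  {B}: scan cost=40, card=40
  {C}: scan cost=50, card=50
  {AB}: card=500; try (B,hash)→1480, (A,merge)→5320, (B,merge)→5780, (A,hash)→9080, (A,nl)→20040, (B,nl)→20500; best=1480 via (B,hash)
  {BC}: card=50; try (B,hash)→580, (C,merge)→670, (C,hash)→680, (B,merge)→680, (C,nl)→2040, (B,nl)→2050; best=580 via (B,hash)
  {ABC}: card=625; try (C,hash)→2580, (A,merge)→5930, (C,merge)→6830, (A,hash)→9630, (A,nl)→25580, (C,nl)→26480; best=2580 via (C,hash)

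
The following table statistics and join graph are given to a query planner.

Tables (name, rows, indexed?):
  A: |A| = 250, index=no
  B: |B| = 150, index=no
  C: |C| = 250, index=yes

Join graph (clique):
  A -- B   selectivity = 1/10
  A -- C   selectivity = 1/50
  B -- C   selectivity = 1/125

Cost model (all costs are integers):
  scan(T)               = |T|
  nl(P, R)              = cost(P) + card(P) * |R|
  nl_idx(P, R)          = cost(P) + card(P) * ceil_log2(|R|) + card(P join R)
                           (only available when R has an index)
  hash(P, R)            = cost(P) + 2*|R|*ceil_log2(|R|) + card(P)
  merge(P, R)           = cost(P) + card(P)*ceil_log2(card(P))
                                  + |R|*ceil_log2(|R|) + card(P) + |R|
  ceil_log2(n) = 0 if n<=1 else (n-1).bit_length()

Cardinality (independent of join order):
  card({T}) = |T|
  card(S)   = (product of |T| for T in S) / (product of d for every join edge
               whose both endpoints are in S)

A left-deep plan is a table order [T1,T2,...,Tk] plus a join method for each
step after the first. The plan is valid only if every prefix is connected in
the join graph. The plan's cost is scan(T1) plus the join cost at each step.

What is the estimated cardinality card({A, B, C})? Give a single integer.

Tables in S: A(250), B(150), C(250)
Edges inside S: A-B(d=10), A-C(d=50), B-C(d=125)
numerator = 250 * 150 * 250 = 9375000
denominator = 10 * 50 * 125 = 62500
card(S) = 9375000 / 62500 = 150

150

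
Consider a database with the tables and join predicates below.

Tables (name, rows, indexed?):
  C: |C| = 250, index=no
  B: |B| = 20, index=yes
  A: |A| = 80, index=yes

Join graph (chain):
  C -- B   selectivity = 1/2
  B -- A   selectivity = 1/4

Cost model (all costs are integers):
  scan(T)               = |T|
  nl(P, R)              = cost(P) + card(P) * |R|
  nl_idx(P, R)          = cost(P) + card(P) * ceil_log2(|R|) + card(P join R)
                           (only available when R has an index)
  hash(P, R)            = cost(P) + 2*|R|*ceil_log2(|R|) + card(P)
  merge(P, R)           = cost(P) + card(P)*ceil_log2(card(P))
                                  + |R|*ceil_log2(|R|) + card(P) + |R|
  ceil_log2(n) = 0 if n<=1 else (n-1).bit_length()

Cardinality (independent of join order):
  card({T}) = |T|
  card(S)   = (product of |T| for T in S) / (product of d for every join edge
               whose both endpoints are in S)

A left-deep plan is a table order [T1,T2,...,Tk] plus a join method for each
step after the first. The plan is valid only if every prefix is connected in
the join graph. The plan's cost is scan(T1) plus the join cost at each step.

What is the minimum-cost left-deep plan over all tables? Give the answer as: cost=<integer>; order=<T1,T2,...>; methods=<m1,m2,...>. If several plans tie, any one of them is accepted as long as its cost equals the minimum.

Selinger DP (subsets sized 1..n):
  {C}: scan cost=250, card=250
  {B}: scan cost=20, card=20
  {A}: scan cost=80, card=80
  {BC}: card=2500; try (B,hash)→700, (C,merge)→2390, (B,merge)→2620, (B,nl_idx)→4000, (C,hash)→4040, (C,nl)→5020 …(+1); best=700 via (B,hash)
  {AB}: card=400; try (B,hash)→360, (A,nl_idx)→560, (A,merge)→780, (B,merge)→840, (B,nl_idx)→880, (A,hash)→1160 …(+2); best=360 via (B,hash)
  {ABC}: card=50000; try (A,hash)→4320, (C,hash)→4760, (C,merge)→6610, (A,merge)→33840, (A,nl_idx)→68200, (C,nl)→100360 …(+1); best=4320 via (A,hash)

cost=4320; order=C,B,A; methods=hash,hash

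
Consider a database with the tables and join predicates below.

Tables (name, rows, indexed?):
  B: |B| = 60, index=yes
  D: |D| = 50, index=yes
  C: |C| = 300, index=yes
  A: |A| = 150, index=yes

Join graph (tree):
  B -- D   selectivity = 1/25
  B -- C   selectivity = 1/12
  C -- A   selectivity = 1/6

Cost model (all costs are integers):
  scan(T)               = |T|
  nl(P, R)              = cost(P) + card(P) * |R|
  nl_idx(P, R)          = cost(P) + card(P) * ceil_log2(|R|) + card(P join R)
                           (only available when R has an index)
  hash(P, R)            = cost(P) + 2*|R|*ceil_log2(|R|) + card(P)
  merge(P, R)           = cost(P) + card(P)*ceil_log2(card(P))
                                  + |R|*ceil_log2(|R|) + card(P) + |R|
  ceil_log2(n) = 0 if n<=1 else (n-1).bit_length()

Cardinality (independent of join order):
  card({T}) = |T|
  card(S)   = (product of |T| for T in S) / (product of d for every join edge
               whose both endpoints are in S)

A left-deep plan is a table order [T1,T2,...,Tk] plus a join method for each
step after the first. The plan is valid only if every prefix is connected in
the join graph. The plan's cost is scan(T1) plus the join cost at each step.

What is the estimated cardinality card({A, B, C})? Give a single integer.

Tables in S: A(150), B(60), C(300)
Edges inside S: B-C(d=12), C-A(d=6)
numerator = 150 * 60 * 300 = 2700000
denominator = 12 * 6 = 72
card(S) = 2700000 / 72 = 37500

37500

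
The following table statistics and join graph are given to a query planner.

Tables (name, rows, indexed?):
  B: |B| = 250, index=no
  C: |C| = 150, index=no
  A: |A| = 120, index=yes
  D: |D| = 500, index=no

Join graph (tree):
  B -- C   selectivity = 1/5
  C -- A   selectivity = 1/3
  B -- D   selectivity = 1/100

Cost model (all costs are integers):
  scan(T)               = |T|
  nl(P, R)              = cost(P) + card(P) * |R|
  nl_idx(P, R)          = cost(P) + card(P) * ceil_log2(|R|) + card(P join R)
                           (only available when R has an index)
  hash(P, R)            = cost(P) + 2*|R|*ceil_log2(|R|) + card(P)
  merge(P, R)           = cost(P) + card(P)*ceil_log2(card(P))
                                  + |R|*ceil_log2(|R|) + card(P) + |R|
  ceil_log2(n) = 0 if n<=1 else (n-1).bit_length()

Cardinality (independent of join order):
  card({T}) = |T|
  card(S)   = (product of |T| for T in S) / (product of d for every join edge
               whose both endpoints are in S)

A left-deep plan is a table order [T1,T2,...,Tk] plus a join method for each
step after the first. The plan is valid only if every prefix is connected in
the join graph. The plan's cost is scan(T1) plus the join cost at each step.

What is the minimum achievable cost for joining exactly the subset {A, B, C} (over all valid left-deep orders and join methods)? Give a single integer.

Selinger DP over subsets of {A,B,C}:
  {B}: scan cost=250, card=250
  {C}: scan cost=150, card=150
  {A}: scan cost=120, card=120
  {BC}: card=7500; try (C,hash)→2900, (B,merge)→3750, (C,merge)→3850, (B,hash)→4300, (B,nl)→37650, (C,nl)→37750; best=2900 via (C,hash)
  {AC}: card=6000; try (A,hash)→1980, (C,merge)→2430, (A,merge)→2460, (C,hash)→2640, (A,nl_idx)→7200, (C,nl)→18120 …(+1); best=1980 via (A,hash)
  {ABC}: card=300000; try (B,hash)→11980, (A,hash)→12080, (B,merge)→88230, (A,merge)→108860, (A,nl_idx)→355400, (A,nl)→902900 …(+1); best=11980 via (B,hash)

11980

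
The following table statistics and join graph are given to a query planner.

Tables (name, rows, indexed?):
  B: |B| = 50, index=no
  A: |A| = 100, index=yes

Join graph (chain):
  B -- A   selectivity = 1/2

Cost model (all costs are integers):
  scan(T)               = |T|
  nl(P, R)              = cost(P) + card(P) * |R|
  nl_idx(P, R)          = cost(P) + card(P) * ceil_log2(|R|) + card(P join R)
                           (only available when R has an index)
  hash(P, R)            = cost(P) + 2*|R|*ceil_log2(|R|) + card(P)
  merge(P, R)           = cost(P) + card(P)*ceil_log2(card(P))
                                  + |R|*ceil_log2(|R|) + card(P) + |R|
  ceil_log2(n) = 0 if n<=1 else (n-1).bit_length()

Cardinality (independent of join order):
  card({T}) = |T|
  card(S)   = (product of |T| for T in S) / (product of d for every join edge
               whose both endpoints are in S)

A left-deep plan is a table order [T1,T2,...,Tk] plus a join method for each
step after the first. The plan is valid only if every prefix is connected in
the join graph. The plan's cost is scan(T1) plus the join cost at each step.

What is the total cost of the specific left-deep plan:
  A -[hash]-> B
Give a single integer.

800

step 1: scan A: cost=100, card=100
step 2: join B via hash
    card(P join B) = 100*50/(2) = 2500
    cost = 100 + 2*50*6 + 100 = 800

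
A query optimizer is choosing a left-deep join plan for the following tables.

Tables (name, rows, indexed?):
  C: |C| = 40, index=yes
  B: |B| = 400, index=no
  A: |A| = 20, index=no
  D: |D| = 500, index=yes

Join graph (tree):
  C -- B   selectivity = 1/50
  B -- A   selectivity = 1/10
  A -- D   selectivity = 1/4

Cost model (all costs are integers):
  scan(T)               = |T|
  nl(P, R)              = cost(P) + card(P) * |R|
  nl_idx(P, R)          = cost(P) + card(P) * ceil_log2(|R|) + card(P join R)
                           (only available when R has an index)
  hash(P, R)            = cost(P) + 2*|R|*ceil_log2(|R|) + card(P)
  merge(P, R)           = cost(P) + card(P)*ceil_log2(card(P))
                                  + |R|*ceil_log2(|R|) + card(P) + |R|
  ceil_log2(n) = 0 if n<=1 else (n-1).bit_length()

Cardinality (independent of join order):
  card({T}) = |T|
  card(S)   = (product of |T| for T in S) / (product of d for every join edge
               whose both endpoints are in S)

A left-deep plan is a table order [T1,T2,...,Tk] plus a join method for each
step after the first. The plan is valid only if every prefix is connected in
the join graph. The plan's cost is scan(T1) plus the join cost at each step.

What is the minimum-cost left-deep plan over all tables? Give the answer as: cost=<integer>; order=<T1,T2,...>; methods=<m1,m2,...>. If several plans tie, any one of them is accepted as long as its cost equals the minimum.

Selinger DP (subsets sized 1..n):
  {C}: scan cost=40, card=40
  {B}: scan cost=400, card=400
  {A}: scan cost=20, card=20
  {D}: scan cost=500, card=500
  {BC}: card=320; try (C,hash)→1280, (C,nl_idx)→3120, (B,merge)→4320, (C,merge)→4680, (B,hash)→7280, (B,nl)→16040 …(+1); best=1280 via (C,hash)
  {AB}: card=800; try (A,hash)→1000, (B,merge)→4140, (A,merge)→4520, (B,hash)→7240, (B,nl)→8020, (A,nl)→8400; best=1000 via (A,hash)
  {AD}: card=2500; try (A,hash)→1200, (D,nl_idx)→2700, (D,merge)→5140, (A,merge)→5620, (D,hash)→9040, (D,nl)→10020 …(+1); best=1200 via (A,hash)
  {ABC}: card=640; try (A,hash)→1800, (C,hash)→2280, (A,merge)→4600, (C,nl_idx)→6440, (A,nl)→7680, (C,merge)→10080 …(+1); best=1800 via (A,hash)
  {ABD}: card=100000; try (D,hash)→10800, (B,hash)→10900, (D,merge)→14800, (B,merge)→37700, (D,nl_idx)→108200, (D,nl)→401000 …(+1); best=10800 via (D,hash)
  {ABCD}: card=80000; try (D,hash)→11440, (D,merge)→13840, (D,nl_idx)→87560, (C,hash)→111280, (D,nl)→321800, (C,nl_idx)→690800 …(+2); best=11440 via (D,hash)

cost=11440; order=B,C,A,D; methods=hash,hash,hash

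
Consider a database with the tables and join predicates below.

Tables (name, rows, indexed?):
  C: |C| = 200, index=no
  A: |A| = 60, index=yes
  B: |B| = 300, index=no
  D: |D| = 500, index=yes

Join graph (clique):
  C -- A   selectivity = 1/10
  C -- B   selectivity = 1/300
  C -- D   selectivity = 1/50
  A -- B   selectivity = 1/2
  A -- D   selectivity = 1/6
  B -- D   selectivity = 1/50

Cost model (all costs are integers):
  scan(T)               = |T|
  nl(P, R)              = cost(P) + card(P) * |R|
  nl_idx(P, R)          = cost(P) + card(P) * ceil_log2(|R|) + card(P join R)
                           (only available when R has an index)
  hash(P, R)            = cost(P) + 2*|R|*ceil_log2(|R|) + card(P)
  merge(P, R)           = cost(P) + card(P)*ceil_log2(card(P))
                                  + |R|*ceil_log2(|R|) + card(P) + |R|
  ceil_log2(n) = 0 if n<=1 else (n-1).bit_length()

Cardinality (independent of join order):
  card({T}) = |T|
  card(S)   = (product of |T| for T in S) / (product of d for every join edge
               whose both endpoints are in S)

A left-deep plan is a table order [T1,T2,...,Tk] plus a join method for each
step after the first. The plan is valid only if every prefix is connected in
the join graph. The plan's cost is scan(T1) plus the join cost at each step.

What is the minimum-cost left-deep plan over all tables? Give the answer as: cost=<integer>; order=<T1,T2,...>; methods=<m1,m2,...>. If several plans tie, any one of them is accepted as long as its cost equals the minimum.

Selinger DP (subsets sized 1..n):
  {C}: scan cost=200, card=200
  {A}: scan cost=60, card=60
  {B}: scan cost=300, card=300
  {D}: scan cost=500, card=500
  {AC}: card=1200; try (A,hash)→1120, (C,merge)→2280, (A,merge)→2420, (A,nl_idx)→2600, (C,hash)→3320, (C,nl)→12060 …(+1); best=1120 via (A,hash)
  {BC}: card=200; try (C,hash)→3800, (B,merge)→5000, (C,merge)→5100, (B,hash)→5800, (B,nl)→60200, (C,nl)→60300; best=3800 via (C,hash)
  {CD}: card=2000; try (D,nl_idx)→4000, (C,hash)→4200, (D,merge)→7000, (C,merge)→7300, (D,hash)→9400, (D,nl)→100200 …(+1); best=4000 via (D,nl_idx)
  {AB}: card=9000; try (A,hash)→1320, (B,merge)→3480, (A,merge)→3720, (B,hash)→5520, (A,nl_idx)→11100, (B,nl)→18060 …(+1); best=1320 via (A,hash)
  {AD}: card=5000; try (A,hash)→1720, (D,merge)→5480, (D,nl_idx)→5600, (A,merge)→5920, (A,nl_idx)→8500, (D,hash)→9120 …(+2); best=1720 via (A,hash)
  {BD}: card=3000; try (D,nl_idx)→6000, (B,hash)→6400, (D,merge)→8300, (B,merge)→8500, (D,hash)→9600, (D,nl)→150300 …(+1); best=6000 via (D,nl_idx)
  {ABC}: card=600; try (A,hash)→4720, (A,nl_idx)→5600, (A,merge)→6020, (B,hash)→7720, (C,hash)→13520, (A,nl)→15800 …(+4); best=4720 via (A,hash)
  {ACD}: card=2000; try (A,hash)→6720, (C,hash)→9920, (D,hash)→11320, (D,nl_idx)→13920, (A,nl_idx)→18000, (D,merge)→20520 …(+5); best=6720 via (A,hash)
  {BCD}: card=40; try (D,nl_idx)→5640, (D,merge)→10600, (B,hash)→11400, (C,hash)→12200, (D,hash)→13000, (B,merge)→31000 …(+4); best=5640 via (D,nl_idx)
  {ABD}: card=15000; try (A,hash)→9720, (B,hash)→12120, (D,hash)→19320, (A,nl_idx)→39000, (A,merge)→45420, (B,merge)→74720 …(+5); best=9720 via (A,hash)
  {ABCD}: card=20; try (A,nl_idx)→5900, (A,merge)→6340, (A,hash)→6400, (A,nl)→8040, (D,nl_idx)→10140, (B,hash)→14120 …(+8); best=5900 via (A,nl_idx)

cost=5900; order=B,C,D,A; methods=hash,nl_idx,nl_idx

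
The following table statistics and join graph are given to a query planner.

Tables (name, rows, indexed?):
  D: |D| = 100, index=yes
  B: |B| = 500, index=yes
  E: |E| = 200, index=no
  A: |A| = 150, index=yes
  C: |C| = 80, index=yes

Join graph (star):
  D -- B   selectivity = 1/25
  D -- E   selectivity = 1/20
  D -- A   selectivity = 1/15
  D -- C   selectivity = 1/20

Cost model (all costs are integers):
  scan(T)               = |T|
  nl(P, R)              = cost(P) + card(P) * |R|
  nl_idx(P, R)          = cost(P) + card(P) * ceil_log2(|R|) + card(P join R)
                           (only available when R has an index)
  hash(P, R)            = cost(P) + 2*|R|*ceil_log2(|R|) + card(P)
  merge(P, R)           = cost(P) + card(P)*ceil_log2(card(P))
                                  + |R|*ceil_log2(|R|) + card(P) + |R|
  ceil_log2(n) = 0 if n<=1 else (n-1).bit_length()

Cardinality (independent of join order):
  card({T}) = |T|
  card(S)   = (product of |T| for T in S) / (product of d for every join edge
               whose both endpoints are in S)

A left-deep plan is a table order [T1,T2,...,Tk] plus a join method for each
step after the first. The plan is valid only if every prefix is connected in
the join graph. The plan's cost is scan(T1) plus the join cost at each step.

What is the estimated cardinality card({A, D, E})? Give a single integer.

Tables in S: A(150), D(100), E(200)
Edges inside S: D-E(d=20), D-A(d=15)
numerator = 150 * 100 * 200 = 3000000
denominator = 20 * 15 = 300
card(S) = 3000000 / 300 = 10000

10000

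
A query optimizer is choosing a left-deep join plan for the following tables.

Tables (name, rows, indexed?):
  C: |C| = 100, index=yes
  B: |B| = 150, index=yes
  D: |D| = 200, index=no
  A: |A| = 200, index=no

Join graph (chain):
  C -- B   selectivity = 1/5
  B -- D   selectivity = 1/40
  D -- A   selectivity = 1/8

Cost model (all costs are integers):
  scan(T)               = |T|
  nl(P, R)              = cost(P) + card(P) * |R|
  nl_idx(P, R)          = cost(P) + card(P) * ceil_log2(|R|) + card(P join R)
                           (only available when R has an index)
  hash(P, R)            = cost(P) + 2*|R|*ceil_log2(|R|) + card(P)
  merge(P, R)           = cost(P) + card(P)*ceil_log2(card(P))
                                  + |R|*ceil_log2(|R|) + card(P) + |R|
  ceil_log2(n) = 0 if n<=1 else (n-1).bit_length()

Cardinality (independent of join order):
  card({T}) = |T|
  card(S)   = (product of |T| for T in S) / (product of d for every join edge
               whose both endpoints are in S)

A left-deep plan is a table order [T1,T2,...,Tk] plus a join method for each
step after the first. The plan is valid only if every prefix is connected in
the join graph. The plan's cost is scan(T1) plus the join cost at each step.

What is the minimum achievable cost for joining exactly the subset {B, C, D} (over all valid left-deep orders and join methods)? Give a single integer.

4700

Selinger DP over subsets of {B,C,D}:
  {C}: scan cost=100, card=100
  {B}: scan cost=150, card=150
  {D}: scan cost=200, card=200
  {BC}: card=3000; try (C,hash)→1700, (B,merge)→2250, (C,merge)→2300, (B,hash)→2600, (B,nl_idx)→3900, (C,nl_idx)→4200 …(+2); best=1700 via (C,hash)
  {BD}: card=750; try (B,nl_idx)→2550, (B,hash)→2800, (D,merge)→3300, (B,merge)→3350, (D,hash)→3500, (D,nl)→30150 …(+1); best=2550 via (B,nl_idx)
  {BCD}: card=15000; try (C,hash)→4700, (D,hash)→7900, (C,merge)→11600, (C,nl_idx)→22800, (D,merge)→42500, (C,nl)→77550 …(+1); best=4700 via (C,hash)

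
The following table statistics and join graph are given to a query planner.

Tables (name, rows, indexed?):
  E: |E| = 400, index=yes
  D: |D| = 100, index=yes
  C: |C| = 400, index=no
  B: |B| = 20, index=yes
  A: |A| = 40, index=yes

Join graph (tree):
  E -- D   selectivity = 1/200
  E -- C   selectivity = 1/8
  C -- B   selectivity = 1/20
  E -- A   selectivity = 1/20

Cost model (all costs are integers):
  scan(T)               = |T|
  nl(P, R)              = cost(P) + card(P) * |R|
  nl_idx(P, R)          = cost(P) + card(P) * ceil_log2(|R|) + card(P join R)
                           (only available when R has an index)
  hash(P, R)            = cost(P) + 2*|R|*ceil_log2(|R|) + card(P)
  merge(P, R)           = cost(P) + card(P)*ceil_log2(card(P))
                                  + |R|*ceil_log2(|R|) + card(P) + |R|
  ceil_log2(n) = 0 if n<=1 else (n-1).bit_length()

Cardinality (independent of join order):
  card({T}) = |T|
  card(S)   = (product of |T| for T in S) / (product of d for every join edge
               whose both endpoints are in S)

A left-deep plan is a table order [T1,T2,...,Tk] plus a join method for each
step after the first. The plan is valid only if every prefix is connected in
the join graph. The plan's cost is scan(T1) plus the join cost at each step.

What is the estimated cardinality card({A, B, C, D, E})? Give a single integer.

Tables in S: A(40), B(20), C(400), D(100), E(400)
Edges inside S: E-D(d=200), E-C(d=8), C-B(d=20), E-A(d=20)
numerator = 40 * 20 * 400 * 100 * 400 = 12800000000
denominator = 200 * 8 * 20 * 20 = 640000
card(S) = 12800000000 / 640000 = 20000

20000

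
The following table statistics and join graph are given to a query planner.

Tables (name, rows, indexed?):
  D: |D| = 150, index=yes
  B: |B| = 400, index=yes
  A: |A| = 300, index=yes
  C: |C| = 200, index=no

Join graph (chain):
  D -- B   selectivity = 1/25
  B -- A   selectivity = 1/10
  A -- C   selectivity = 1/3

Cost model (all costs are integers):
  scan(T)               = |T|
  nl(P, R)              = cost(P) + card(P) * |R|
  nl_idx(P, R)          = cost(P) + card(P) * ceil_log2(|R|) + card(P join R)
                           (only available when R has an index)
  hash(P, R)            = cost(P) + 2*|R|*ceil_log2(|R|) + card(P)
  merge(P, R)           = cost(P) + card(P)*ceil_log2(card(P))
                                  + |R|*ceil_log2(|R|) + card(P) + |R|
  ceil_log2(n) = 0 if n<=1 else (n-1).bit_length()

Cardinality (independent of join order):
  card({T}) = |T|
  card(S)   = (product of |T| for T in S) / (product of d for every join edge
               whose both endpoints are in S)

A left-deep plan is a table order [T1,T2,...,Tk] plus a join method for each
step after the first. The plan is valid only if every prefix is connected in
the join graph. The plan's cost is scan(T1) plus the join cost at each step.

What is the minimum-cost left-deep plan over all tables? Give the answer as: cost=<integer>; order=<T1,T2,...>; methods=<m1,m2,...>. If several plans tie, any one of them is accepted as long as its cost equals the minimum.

Selinger DP (subsets sized 1..n):
  {D}: scan cost=150, card=150
  {B}: scan cost=400, card=400
  {A}: scan cost=300, card=300
  {C}: scan cost=200, card=200
  {BD}: card=2400; try (D,hash)→3200, (B,nl_idx)→3900, (B,merge)→5500, (D,merge)→5750, (D,nl_idx)→6000, (B,hash)→7500 …(+2); best=3200 via (D,hash)
  {AB}: card=12000; try (A,hash)→6200, (B,merge)→7300, (A,merge)→7400, (B,hash)→7800, (B,nl_idx)→15000, (A,nl_idx)→16000 …(+2); best=6200 via (A,hash)
  {AC}: card=20000; try (C,hash)→3800, (A,merge)→5000, (C,merge)→5100, (A,hash)→5800, (A,nl_idx)→22000, (A,nl)→60200 …(+1); best=3800 via (C,hash)
  {ABD}: card=72000; try (A,hash)→11000, (D,hash)→20600, (A,merge)→37400, (A,nl_idx)→96800, (D,nl_idx)→174200, (D,merge)→187550 …(+2); best=11000 via (A,hash)
  {ABC}: card=800000; try (C,hash)→21400, (B,hash)→31000, (C,merge)→188000, (B,merge)→327800, (B,nl_idx)→983800, (C,nl)→2406200 …(+1); best=21400 via (C,hash)
  {ABCD}: card=4800000; try (C,hash)→86200, (D,hash)→823800, (C,merge)→1308800, (D,nl_idx)→11221400, (C,nl)→14411000, (D,merge)→16822750 …(+1); best=86200 via (C,hash)

cost=86200; order=B,D,A,C; methods=hash,hash,hash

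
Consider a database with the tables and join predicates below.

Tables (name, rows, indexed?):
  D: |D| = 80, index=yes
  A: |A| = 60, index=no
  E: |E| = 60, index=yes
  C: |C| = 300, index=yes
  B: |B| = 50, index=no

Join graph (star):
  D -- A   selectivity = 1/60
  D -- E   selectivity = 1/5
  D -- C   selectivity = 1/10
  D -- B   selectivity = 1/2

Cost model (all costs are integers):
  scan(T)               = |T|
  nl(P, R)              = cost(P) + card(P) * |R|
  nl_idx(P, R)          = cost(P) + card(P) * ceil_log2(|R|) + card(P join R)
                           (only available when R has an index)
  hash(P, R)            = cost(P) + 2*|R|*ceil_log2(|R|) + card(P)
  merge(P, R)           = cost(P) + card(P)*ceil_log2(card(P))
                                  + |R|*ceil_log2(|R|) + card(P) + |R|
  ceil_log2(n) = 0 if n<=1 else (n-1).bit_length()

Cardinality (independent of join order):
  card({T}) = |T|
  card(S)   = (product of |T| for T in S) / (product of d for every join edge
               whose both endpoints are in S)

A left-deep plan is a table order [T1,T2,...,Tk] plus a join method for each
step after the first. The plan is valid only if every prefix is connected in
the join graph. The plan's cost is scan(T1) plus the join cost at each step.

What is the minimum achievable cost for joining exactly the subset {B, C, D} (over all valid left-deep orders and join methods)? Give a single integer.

4720

Selinger DP over subsets of {B,C,D}:
  {D}: scan cost=80, card=80
  {C}: scan cost=300, card=300
  {B}: scan cost=50, card=50
  {CD}: card=2400; try (D,hash)→1720, (C,nl_idx)→3200, (C,merge)→3720, (D,merge)→3940, (D,nl_idx)→4800, (C,hash)→5560 …(+2); best=1720 via (D,hash)
  {BD}: card=2000; try (B,hash)→760, (D,merge)→1040, (B,merge)→1070, (D,hash)→1220, (D,nl_idx)→2400, (D,nl)→4050 …(+1); best=760 via (B,hash)
  {BCD}: card=60000; try (B,hash)→4720, (C,hash)→8160, (C,merge)→27760, (B,merge)→33270, (C,nl_idx)→78760, (B,nl)→121720 …(+1); best=4720 via (B,hash)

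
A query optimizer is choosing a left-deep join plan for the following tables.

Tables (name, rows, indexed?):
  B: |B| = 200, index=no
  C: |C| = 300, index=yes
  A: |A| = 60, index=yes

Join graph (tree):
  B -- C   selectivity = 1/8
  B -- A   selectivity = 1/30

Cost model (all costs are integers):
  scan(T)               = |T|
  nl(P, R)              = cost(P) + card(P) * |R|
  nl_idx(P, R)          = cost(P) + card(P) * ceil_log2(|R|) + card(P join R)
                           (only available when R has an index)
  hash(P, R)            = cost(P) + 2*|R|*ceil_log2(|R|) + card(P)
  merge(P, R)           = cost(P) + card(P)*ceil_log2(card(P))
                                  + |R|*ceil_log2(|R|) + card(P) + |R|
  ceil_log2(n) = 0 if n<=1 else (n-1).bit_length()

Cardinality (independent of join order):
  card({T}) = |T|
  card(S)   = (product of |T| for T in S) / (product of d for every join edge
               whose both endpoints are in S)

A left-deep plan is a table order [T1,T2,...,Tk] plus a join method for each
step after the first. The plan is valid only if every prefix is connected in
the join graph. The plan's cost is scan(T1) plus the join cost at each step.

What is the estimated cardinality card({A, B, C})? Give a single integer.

Tables in S: A(60), B(200), C(300)
Edges inside S: B-C(d=8), B-A(d=30)
numerator = 60 * 200 * 300 = 3600000
denominator = 8 * 30 = 240
card(S) = 3600000 / 240 = 15000

15000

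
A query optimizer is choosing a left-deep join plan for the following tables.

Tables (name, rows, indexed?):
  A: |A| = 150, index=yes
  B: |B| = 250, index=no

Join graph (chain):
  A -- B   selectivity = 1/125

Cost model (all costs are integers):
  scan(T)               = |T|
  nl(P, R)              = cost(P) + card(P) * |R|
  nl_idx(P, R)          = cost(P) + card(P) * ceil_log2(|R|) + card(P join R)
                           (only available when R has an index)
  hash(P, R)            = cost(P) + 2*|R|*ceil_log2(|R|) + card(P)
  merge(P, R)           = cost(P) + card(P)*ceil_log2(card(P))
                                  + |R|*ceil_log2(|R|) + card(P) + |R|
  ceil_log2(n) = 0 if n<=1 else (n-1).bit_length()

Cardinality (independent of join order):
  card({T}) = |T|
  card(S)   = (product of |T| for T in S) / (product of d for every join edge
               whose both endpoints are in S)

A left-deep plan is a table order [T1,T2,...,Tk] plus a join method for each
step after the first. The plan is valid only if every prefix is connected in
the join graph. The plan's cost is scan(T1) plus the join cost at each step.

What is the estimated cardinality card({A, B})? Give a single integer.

300

Tables in S: A(150), B(250)
Edges inside S: A-B(d=125)
numerator = 150 * 250 = 37500
denominator = 125 = 125
card(S) = 37500 / 125 = 300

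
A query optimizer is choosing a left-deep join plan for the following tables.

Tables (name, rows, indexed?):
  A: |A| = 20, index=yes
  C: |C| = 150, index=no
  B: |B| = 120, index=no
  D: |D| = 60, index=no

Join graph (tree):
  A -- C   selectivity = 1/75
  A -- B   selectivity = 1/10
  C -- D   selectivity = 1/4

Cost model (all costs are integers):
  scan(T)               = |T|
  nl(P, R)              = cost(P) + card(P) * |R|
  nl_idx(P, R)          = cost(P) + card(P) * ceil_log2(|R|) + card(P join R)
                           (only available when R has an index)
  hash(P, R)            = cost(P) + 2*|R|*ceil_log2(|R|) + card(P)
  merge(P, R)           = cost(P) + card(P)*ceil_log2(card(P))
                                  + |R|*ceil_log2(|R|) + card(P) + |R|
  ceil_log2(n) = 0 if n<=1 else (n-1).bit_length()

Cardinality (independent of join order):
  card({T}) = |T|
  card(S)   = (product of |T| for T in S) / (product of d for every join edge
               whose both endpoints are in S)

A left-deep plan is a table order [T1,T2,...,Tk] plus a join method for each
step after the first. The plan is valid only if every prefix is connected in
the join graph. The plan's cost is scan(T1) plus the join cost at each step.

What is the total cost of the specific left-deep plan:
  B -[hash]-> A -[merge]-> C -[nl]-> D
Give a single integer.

step 1: scan B: cost=120, card=120
step 2: join A via hash
    card(P join A) = 120*20/(10) = 240
    cost = 120 + 2*20*5 + 120 = 440
step 3: join C via merge
    card(P join C) = 240*150/(75) = 480
    cost = 440 + 240*8 + 150*8 + 240 + 150 = 3950
step 4: join D via nl
    card(P join D) = 480*60/(4) = 7200
    cost = 3950 + 480*60 = 32750

32750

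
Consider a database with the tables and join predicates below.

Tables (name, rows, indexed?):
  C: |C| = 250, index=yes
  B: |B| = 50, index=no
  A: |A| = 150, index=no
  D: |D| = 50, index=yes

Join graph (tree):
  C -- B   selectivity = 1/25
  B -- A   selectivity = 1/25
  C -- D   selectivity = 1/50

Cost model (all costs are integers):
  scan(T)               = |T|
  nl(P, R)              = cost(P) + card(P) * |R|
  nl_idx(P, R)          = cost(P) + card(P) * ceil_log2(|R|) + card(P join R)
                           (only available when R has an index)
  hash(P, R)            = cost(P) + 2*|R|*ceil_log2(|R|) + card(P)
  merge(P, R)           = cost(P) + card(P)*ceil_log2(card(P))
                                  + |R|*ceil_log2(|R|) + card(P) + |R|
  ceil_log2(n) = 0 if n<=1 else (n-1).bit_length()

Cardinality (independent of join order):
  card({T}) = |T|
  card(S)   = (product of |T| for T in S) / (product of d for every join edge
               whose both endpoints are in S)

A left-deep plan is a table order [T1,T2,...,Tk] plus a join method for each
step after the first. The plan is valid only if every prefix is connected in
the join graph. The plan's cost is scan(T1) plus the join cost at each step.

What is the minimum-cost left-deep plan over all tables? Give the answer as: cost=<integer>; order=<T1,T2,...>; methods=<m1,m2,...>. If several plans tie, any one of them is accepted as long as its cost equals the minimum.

Selinger DP (subsets sized 1..n):
  {C}: scan cost=250, card=250
  {B}: scan cost=50, card=50
  {A}: scan cost=150, card=150
  {D}: scan cost=50, card=50
  {BC}: card=500; try (C,nl_idx)→950, (B,hash)→1100, (C,merge)→2650, (B,merge)→2850, (C,hash)→4100, (C,nl)→12550 …(+1); best=950 via (C,nl_idx)
  {CD}: card=250; try (C,nl_idx)→700, (D,hash)→1100, (D,nl_idx)→2000, (C,merge)→2650, (D,merge)→2850, (C,hash)→4100 …(+2); best=700 via (C,nl_idx)
  {AB}: card=300; try (B,hash)→900, (A,merge)→1750, (B,merge)→1850, (A,hash)→2500, (A,nl)→7550, (B,nl)→7650; best=900 via (B,hash)
  {ABC}: card=3000; try (A,hash)→3850, (C,hash)→5200, (C,merge)→6150, (C,nl_idx)→6300, (A,merge)→7300, (C,nl)→75900 …(+1); best=3850 via (A,hash)
  {BCD}: card=500; try (B,hash)→1550, (D,hash)→2050, (B,merge)→3300, (D,nl_idx)→4450, (D,merge)→6300, (B,nl)→13200 …(+1); best=1550 via (B,hash)
  {ABCD}: card=3000; try (A,hash)→4450, (D,hash)→7450, (A,merge)→7900, (D,nl_idx)→24850, (D,merge)→43200, (A,nl)→76550 …(+1); best=4450 via (A,hash)

cost=4450; order=D,C,B,A; methods=nl_idx,hash,hash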